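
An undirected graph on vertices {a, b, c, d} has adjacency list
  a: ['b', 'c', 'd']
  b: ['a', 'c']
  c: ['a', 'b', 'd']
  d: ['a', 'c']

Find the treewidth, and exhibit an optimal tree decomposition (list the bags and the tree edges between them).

Treewidth 2.
One such decomposition:
Bags: B1 = {a, b, c}  B2 = {a, c, d}
Tree: B1–B2

Each bag holds 3 vertices, so the decomposition has width 2, which upper-bounds the treewidth. For the lower bound, the 3 vertices {a, c, d} are pairwise adjacent, and any tree decomposition puts a clique entirely inside one bag — forcing width ≥ 2. Hence tw(G) = 2 exactly.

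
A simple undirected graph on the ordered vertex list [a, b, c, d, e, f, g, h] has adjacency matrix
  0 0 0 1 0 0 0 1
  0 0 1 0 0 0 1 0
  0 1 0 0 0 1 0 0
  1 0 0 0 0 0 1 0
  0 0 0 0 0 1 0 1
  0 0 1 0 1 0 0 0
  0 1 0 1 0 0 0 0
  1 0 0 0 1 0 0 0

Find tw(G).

2

A width-2 tree decomposition is:
Bags: B1 = {a, e, h}  B2 = {a, d, e}  B3 = {d, e, g}  B4 = {b, e, g}  B5 = {b, c, e}  B6 = {c, e, f}
Tree: B1–B2, B2–B3, B3–B4, B4–B5, B5–B6
Each bag holds 3 vertices, so the decomposition has width 2, which upper-bounds the treewidth. The edges e–h–a–d–g–b–c–f–e form a cycle, so G is not a tree and its treewidth is at least 2. Therefore the treewidth is 2.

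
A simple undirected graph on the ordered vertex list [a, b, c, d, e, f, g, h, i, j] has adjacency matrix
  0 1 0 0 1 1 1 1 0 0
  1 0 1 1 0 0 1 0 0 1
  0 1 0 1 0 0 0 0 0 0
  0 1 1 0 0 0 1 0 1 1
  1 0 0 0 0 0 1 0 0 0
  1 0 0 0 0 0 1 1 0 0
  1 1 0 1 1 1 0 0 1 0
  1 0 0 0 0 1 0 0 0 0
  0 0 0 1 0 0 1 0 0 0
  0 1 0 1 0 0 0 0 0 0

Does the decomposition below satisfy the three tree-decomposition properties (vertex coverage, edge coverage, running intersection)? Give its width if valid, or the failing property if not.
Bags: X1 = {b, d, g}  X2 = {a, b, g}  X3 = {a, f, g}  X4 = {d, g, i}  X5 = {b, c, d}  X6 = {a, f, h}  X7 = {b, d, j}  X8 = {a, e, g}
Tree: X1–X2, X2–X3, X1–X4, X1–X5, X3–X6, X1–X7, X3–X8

Yes; width 2.

Checking the three conditions: (i) the bags cover all of {a, b, c, d, e, f, g, h, i, j}; (ii) for each edge, some bag contains both endpoints; (iii) the bags containing any fixed vertex form a subtree. All hold, so the decomposition is valid with width 3 − 1 = 2.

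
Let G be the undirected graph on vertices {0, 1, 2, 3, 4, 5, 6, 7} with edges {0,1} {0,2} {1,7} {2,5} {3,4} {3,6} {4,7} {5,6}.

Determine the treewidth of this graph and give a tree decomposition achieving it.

Treewidth 2.
Bags: B1 = {2, 5, 6}  B2 = {2, 3, 6}  B3 = {2, 3, 4}  B4 = {2, 4, 7}  B5 = {1, 2, 7}  B6 = {0, 1, 2}
Tree: B1–B2, B2–B3, B3–B4, B4–B5, B5–B6

The largest bag has 3 vertices, giving width 2; this decomposition certifies tw(G) ≤ 2. The edges 2–5–6–3–4–7–1–0–2 form a cycle, so G is not a tree and its treewidth is at least 2. Hence tw(G) = 2 exactly.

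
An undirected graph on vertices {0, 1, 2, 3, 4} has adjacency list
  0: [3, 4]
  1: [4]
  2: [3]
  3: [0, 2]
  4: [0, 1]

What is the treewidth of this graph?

A width-1 tree decomposition is:
Bags: B1 = {1, 4}  B2 = {0, 4}  B3 = {0, 3}  B4 = {2, 3}
Tree: B1–B2, B2–B3, B3–B4
The largest bag has 2 vertices, giving width 1; this decomposition certifies tw(G) ≤ 1. G has an edge, so its treewidth is at least 1. Therefore the treewidth is 1.

1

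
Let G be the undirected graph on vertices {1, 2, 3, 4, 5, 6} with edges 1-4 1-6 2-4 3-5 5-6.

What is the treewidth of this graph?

A width-1 tree decomposition is:
Bags: B1 = {2, 4}  B2 = {1, 4}  B3 = {1, 6}  B4 = {5, 6}  B5 = {3, 5}
Tree: B1–B2, B2–B3, B3–B4, B4–B5
Every bag has size at most 2, so the width is 2 − 1 = 1 and tw(G) ≤ 1. G has an edge, so its treewidth is at least 1. The upper and lower bounds meet at 1, so that is the treewidth.

1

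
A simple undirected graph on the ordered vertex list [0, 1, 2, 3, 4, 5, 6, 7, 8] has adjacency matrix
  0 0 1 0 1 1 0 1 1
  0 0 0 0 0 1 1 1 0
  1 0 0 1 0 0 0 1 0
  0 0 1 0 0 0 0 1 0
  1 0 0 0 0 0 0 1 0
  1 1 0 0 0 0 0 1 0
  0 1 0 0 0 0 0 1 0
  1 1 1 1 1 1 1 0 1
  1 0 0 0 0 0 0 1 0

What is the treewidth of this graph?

2

A width-2 tree decomposition is:
Bags: B1 = {0, 7, 8}  B2 = {0, 2, 7}  B3 = {0, 5, 7}  B4 = {1, 5, 7}  B5 = {1, 6, 7}  B6 = {2, 3, 7}  B7 = {0, 4, 7}
Tree: B1–B2, B2–B3, B3–B4, B4–B5, B2–B6, B3–B7
Every bag has size at most 3, so the width is 3 − 1 = 2 and tw(G) ≤ 2. For the lower bound, the 3 vertices {0, 7, 8} are pairwise adjacent, and any tree decomposition puts a clique entirely inside one bag — forcing width ≥ 2. Hence tw(G) = 2 exactly.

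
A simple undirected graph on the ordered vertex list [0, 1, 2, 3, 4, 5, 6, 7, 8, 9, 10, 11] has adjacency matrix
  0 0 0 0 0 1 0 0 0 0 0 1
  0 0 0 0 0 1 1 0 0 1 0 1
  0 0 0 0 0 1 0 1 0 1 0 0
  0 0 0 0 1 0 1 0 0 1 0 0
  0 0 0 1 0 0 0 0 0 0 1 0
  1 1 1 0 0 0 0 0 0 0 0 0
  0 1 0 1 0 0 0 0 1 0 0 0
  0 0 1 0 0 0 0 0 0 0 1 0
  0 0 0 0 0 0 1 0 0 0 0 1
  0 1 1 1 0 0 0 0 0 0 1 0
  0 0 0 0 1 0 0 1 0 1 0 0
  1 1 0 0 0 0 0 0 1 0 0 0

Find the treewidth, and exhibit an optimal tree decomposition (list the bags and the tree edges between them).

Treewidth 3.
One such decomposition:
Bags: B1 = {0, 6, 8, 11}  B2 = {0, 1, 6, 11}  B3 = {0, 1, 5, 6}  B4 = {1, 3, 5, 6}  B5 = {1, 3, 5, 9}  B6 = {2, 3, 5, 9}  B7 = {2, 3, 4, 9}  B8 = {2, 4, 9, 10}  B9 = {2, 4, 7, 10}
Tree: B1–B2, B2–B3, B3–B4, B4–B5, B5–B6, B6–B7, B7–B8, B8–B9

The largest bag has 4 vertices, giving width 3; this decomposition certifies tw(G) ≤ 3. For the lower bound: the 4 vertex sets {0,8,11}, {6}, {1}, {2,3,5,9} are disjoint, each induces a connected subgraph, and every pair is joined by at least one edge of G. Contracting each set to a single vertex therefore yields K_{4} as a minor, and since treewidth is minor-monotone, tw(G) ≥ tw(K_{4}) = 3. Hence tw(G) = 3 exactly.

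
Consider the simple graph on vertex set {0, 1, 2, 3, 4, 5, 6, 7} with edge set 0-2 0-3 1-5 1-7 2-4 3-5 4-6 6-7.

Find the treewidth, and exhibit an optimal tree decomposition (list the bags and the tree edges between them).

Every bag has size at most 3, so the width is 3 − 1 = 2 and tw(G) ≤ 2. Since 2–4–6–7–1–5–3–0–2 is a cycle in G, G is not acyclic. Forests are exactly the graphs of treewidth ≤ 1, so tw(G) ≥ 2. Combining the bounds, tw(G) = 2.

Treewidth 2.
Bags: B1 = {2, 4, 6}  B2 = {2, 6, 7}  B3 = {1, 2, 7}  B4 = {1, 2, 5}  B5 = {2, 3, 5}  B6 = {0, 2, 3}
Tree: B1–B2, B2–B3, B3–B4, B4–B5, B5–B6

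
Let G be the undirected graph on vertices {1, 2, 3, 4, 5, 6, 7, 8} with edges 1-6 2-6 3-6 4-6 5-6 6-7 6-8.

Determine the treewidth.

1

A width-1 tree decomposition is:
Bags: B1 = {5, 6}  B2 = {6, 7}  B3 = {2, 6}  B4 = {4, 6}  B5 = {3, 6}  B6 = {6, 8}  B7 = {1, 6}
Tree: B1–B2, B1–B3, B3–B4, B3–B5, B2–B6, B4–B7
Each bag holds 2 vertices, so the decomposition has width 1, which upper-bounds the treewidth. G has an edge, so its treewidth is at least 1. Combining the bounds, tw(G) = 1.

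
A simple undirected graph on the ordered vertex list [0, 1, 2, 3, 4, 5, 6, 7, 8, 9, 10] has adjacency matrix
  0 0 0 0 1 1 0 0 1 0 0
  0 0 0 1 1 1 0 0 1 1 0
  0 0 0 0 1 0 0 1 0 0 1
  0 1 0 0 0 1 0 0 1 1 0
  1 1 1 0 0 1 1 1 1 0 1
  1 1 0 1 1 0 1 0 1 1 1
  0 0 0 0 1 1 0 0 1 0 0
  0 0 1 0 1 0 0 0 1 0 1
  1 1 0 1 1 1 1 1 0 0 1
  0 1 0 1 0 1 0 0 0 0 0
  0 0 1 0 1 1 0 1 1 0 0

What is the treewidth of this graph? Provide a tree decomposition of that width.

Every bag has size at most 4, so the width is 4 − 1 = 3 and tw(G) ≤ 3. For the lower bound, the 4 vertices {1, 3, 5, 9} are pairwise adjacent, and any tree decomposition puts a clique entirely inside one bag — forcing width ≥ 3. Hence tw(G) = 3 exactly.

Treewidth 3.
One such decomposition:
Bags: B1 = {1, 4, 5, 8}  B2 = {4, 5, 8, 10}  B3 = {1, 3, 5, 8}  B4 = {0, 4, 5, 8}  B5 = {4, 7, 8, 10}  B6 = {1, 3, 5, 9}  B7 = {2, 4, 7, 10}  B8 = {4, 5, 6, 8}
Tree: B1–B2, B1–B3, B2–B4, B2–B5, B3–B6, B5–B7, B4–B8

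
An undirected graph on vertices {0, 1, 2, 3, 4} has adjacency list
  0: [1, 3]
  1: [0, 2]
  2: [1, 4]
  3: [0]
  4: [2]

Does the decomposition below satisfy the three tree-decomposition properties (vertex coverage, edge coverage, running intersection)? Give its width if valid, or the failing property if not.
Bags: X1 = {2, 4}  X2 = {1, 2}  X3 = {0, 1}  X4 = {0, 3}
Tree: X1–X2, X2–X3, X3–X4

Checking the three conditions: (i) the bags cover all of {0, 1, 2, 3, 4}; (ii) for each edge, some bag contains both endpoints; (iii) the bags containing any fixed vertex form a subtree. All hold, so the decomposition is valid with width 2 − 1 = 1.

Yes; width 1.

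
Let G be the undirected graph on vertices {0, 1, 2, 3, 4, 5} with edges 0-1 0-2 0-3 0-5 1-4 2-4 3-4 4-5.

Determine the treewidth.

2

A width-2 tree decomposition is:
Bags: B1 = {0, 2, 4}  B2 = {0, 3, 4}  B3 = {0, 1, 4}  B4 = {0, 4, 5}
Tree: B1–B2, B2–B3, B3–B4
Each bag holds 3 vertices, so the decomposition has width 2, which upper-bounds the treewidth. Since 4–2–0–3–4 is a cycle in G, G is not acyclic. Forests are exactly the graphs of treewidth ≤ 1, so tw(G) ≥ 2. Therefore the treewidth is 2.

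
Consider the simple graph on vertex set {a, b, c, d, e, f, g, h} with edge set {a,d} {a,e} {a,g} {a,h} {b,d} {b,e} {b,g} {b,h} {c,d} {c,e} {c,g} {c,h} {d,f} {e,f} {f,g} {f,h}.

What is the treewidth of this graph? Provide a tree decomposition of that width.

Treewidth 4.
One such decomposition:
Bags: B1 = {a, b, c, d, f}  B2 = {a, b, c, f, g}  B3 = {a, b, c, f, h}  B4 = {a, b, c, e, f}
Tree: B1–B2, B2–B3, B3–B4

Each bag holds 5 vertices, so the decomposition has width 4, which upper-bounds the treewidth. For the lower bound: the 5 vertex sets {a,d}, {c,g}, {b,h}, {f}, {e} are disjoint, each induces a connected subgraph, and every pair is joined by at least one edge of G. Contracting each set to a single vertex therefore yields K_{5} as a minor, and since treewidth is minor-monotone, tw(G) ≥ tw(K_{5}) = 4. Therefore the treewidth is 4.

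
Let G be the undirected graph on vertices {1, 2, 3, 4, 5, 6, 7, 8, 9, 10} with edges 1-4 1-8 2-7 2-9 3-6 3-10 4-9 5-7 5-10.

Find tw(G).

A width-1 tree decomposition is:
Bags: B1 = {3, 6}  B2 = {3, 10}  B3 = {5, 10}  B4 = {5, 7}  B5 = {2, 7}  B6 = {2, 9}  B7 = {4, 9}  B8 = {1, 4}  B9 = {1, 8}
Tree: B1–B2, B2–B3, B3–B4, B4–B5, B5–B6, B6–B7, B7–B8, B8–B9
The largest bag has 2 vertices, giving width 1; this decomposition certifies tw(G) ≤ 1. G has an edge, so its treewidth is at least 1. Hence tw(G) = 1 exactly.

1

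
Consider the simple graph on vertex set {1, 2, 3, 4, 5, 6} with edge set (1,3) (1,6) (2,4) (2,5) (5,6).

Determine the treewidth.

1

A width-1 tree decomposition is:
Bags: B1 = {2, 4}  B2 = {2, 5}  B3 = {5, 6}  B4 = {1, 6}  B5 = {1, 3}
Tree: B1–B2, B2–B3, B3–B4, B4–B5
Each bag holds 2 vertices, so the decomposition has width 1, which upper-bounds the treewidth. Any graph with an edge has treewidth ≥ 1, and G has the edge 4–2. Combining the bounds, tw(G) = 1.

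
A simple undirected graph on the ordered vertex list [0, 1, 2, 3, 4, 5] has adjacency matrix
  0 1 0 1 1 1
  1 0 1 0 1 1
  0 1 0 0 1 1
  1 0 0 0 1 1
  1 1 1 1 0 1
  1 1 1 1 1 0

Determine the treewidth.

3

A width-3 tree decomposition is:
Bags: B1 = {0, 3, 4, 5}  B2 = {0, 1, 4, 5}  B3 = {1, 2, 4, 5}
Tree: B1–B2, B2–B3
Every bag has size at most 4, so the width is 4 − 1 = 3 and tw(G) ≤ 3. On the other hand G contains the 4-clique {0, 1, 4, 5}. A clique must lie in a single bag of any decomposition, so no decomposition can have width below 3. Hence tw(G) = 3 exactly.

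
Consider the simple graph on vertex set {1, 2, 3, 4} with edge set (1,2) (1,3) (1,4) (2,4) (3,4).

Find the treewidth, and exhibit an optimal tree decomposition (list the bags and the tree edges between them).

Treewidth 2.
Bags: B1 = {1, 3, 4}  B2 = {1, 2, 4}
Tree: B1–B2

Each bag holds 3 vertices, so the decomposition has width 2, which upper-bounds the treewidth. On the other hand G contains the 3-clique {1, 2, 4}. A clique must lie in a single bag of any decomposition, so no decomposition can have width below 2. Hence tw(G) = 2 exactly.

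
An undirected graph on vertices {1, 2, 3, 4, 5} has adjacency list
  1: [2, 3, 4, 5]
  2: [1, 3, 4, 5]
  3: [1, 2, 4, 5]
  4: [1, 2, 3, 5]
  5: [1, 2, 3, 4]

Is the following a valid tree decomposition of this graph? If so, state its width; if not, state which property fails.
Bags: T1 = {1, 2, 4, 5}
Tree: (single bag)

No — vertex 3 appears in no bag.

A tree decomposition must satisfy three properties: every vertex lies in some bag; for every edge, both endpoints lie together in some bag; and for every vertex, the bags containing it form a connected subtree. Here vertex 3 appears in no bag, so the decomposition is invalid.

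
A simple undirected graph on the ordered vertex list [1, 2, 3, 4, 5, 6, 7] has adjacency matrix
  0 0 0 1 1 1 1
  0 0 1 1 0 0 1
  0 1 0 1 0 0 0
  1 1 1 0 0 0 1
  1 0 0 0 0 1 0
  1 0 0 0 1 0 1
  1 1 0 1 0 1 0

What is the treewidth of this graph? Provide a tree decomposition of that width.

The largest bag has 3 vertices, giving width 2; this decomposition certifies tw(G) ≤ 2. On the other hand G contains the 3-clique {1, 4, 7}. A clique must lie in a single bag of any decomposition, so no decomposition can have width below 2. Hence tw(G) = 2 exactly.

Treewidth 2.
Bags: B1 = {2, 3, 4}  B2 = {2, 4, 7}  B3 = {1, 4, 7}  B4 = {1, 6, 7}  B5 = {1, 5, 6}
Tree: B1–B2, B2–B3, B3–B4, B4–B5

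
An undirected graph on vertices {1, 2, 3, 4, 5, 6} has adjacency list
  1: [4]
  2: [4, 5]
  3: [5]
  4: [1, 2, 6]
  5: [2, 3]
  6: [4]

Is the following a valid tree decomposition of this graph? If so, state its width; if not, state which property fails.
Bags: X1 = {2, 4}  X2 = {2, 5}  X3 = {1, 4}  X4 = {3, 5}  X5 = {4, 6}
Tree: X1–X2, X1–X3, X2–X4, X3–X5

Vertex coverage: the bags together contain {1, 2, 3, 4, 5, 6}, the full vertex set. Edge coverage: each edge of G has both endpoints in at least one bag. Running intersection: for every vertex, the bags containing it form a connected subtree. All three properties hold, so this is a valid tree decomposition of width max|bag| − 1 = 1, and hence tw(G) ≤ 1.

Yes; width 1.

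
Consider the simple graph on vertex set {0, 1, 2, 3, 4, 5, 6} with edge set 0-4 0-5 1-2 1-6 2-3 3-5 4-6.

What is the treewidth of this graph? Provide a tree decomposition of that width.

Treewidth 2.
One optimal decomposition is:
Bags: B1 = {1, 2, 6}  B2 = {2, 4, 6}  B3 = {0, 2, 4}  B4 = {0, 2, 5}  B5 = {2, 3, 5}
Tree: B1–B2, B2–B3, B3–B4, B4–B5

Every bag has size at most 3, so the width is 3 − 1 = 2 and tw(G) ≤ 2. The edges 2–1–6–4–0–5–3–2 form a cycle, so G is not a tree and its treewidth is at least 2. Hence tw(G) = 2 exactly.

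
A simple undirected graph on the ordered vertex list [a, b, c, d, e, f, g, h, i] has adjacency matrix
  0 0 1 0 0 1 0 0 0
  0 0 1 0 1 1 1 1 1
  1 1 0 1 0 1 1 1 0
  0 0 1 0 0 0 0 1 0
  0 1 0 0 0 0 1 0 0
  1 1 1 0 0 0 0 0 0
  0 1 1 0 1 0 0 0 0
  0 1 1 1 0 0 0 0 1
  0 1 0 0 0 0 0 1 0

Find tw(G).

2

A width-2 tree decomposition is:
Bags: B1 = {a, c, f}  B2 = {b, c, f}  B3 = {b, c, h}  B4 = {c, d, h}  B5 = {b, c, g}  B6 = {b, h, i}  B7 = {b, e, g}
Tree: B1–B2, B2–B3, B3–B4, B3–B5, B3–B6, B5–B7
Each bag holds 3 vertices, so the decomposition has width 2, which upper-bounds the treewidth. On the other hand G contains the 3-clique {c, d, h}. A clique must lie in a single bag of any decomposition, so no decomposition can have width below 2. The upper and lower bounds meet at 2, so that is the treewidth.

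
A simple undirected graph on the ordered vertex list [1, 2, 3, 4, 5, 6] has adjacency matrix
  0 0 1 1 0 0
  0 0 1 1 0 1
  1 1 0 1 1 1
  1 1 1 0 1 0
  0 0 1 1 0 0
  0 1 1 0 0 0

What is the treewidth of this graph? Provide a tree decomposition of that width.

Treewidth 2.
One optimal decomposition is:
Bags: B1 = {1, 3, 4}  B2 = {2, 3, 4}  B3 = {2, 3, 6}  B4 = {3, 4, 5}
Tree: B1–B2, B2–B3, B2–B4

The largest bag has 3 vertices, giving width 2; this decomposition certifies tw(G) ≤ 2. Conversely, {1, 3, 4} is a clique of size 3, and the vertices of any clique must share a bag in every tree decomposition; so some bag has ≥ 3 vertices and tw(G) ≥ 2. Therefore the treewidth is 2.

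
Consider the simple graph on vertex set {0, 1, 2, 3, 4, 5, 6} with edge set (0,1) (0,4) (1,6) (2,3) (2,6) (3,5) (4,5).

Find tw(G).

2

A width-2 tree decomposition is:
Bags: B1 = {0, 1, 4}  B2 = {1, 4, 6}  B3 = {2, 4, 6}  B4 = {2, 3, 4}  B5 = {3, 4, 5}
Tree: B1–B2, B2–B3, B3–B4, B4–B5
Every bag has size at most 3, so the width is 3 − 1 = 2 and tw(G) ≤ 2. Since 4–0–1–6–2–3–5–4 is a cycle in G, G is not acyclic. Forests are exactly the graphs of treewidth ≤ 1, so tw(G) ≥ 2. The upper and lower bounds meet at 2, so that is the treewidth.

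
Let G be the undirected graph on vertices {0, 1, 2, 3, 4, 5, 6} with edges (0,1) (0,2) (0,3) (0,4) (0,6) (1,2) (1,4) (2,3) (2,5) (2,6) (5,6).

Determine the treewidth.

A width-2 tree decomposition is:
Bags: B1 = {0, 1, 2}  B2 = {0, 2, 6}  B3 = {0, 2, 3}  B4 = {0, 1, 4}  B5 = {2, 5, 6}
Tree: B1–B2, B1–B3, B1–B4, B2–B5
Every bag has size at most 3, so the width is 3 − 1 = 2 and tw(G) ≤ 2. Conversely, {0, 1, 2} is a clique of size 3, and the vertices of any clique must share a bag in every tree decomposition; so some bag has ≥ 3 vertices and tw(G) ≥ 2. Hence tw(G) = 2 exactly.

2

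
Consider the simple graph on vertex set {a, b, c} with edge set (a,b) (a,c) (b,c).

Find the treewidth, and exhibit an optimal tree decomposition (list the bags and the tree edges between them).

Treewidth 2.
One optimal decomposition is:
Bags: B1 = {a, b, c}
Tree: (single bag)

With just one bag of size 3, the width is 3 − 1 = 2, so tw(G) ≤ 2. Conversely, {a, b, c} is a clique of size 3, and the vertices of any clique must share a bag in every tree decomposition; so some bag has ≥ 3 vertices and tw(G) ≥ 2. Combining the bounds, tw(G) = 2.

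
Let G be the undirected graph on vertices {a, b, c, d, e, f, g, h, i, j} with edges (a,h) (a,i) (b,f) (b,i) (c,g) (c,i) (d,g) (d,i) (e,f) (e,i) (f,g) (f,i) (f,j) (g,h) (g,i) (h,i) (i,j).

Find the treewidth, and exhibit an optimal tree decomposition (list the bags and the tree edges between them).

Each bag holds 3 vertices, so the decomposition has width 2, which upper-bounds the treewidth. For the lower bound, the 3 vertices {d, g, i} are pairwise adjacent, and any tree decomposition puts a clique entirely inside one bag — forcing width ≥ 2. The upper and lower bounds meet at 2, so that is the treewidth.

Treewidth 2.
One optimal decomposition is:
Bags: B1 = {g, h, i}  B2 = {f, g, i}  B3 = {b, f, i}  B4 = {e, f, i}  B5 = {a, h, i}  B6 = {f, i, j}  B7 = {c, g, i}  B8 = {d, g, i}
Tree: B1–B2, B2–B3, B2–B4, B1–B5, B3–B6, B1–B7, B7–B8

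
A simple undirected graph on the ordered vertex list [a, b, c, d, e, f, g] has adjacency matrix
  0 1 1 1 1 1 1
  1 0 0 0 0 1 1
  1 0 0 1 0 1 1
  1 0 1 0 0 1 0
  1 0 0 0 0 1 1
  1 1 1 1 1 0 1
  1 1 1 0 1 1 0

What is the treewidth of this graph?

A width-3 tree decomposition is:
Bags: B1 = {a, b, f, g}  B2 = {a, e, f, g}  B3 = {a, c, f, g}  B4 = {a, c, d, f}
Tree: B1–B2, B1–B3, B3–B4
Every bag has size at most 4, so the width is 4 − 1 = 3 and tw(G) ≤ 3. For the lower bound, the 4 vertices {a, c, d, f} are pairwise adjacent, and any tree decomposition puts a clique entirely inside one bag — forcing width ≥ 3. Therefore the treewidth is 3.

3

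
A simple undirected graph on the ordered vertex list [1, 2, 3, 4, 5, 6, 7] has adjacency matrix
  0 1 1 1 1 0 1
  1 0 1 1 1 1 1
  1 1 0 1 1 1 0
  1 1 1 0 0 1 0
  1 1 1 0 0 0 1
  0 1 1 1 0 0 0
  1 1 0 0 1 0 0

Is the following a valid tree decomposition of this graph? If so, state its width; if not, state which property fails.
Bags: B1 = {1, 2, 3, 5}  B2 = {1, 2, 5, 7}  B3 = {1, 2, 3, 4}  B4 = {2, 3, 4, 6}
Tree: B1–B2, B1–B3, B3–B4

Yes; width 3.

Checking the three conditions: (i) the bags cover all of {1, 2, 3, 4, 5, 6, 7}; (ii) for each edge, some bag contains both endpoints; (iii) the bags containing any fixed vertex form a subtree. All hold, so the decomposition is valid with width 4 − 1 = 3.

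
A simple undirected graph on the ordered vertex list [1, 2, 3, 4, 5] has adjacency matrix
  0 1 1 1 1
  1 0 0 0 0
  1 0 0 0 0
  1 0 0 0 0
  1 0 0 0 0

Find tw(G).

1

A width-1 tree decomposition is:
Bags: B1 = {1, 3}  B2 = {1, 2}  B3 = {1, 4}  B4 = {1, 5}
Tree: B1–B2, B2–B3, B3–B4
Each bag holds 2 vertices, so the decomposition has width 1, which upper-bounds the treewidth. Since G has at least one edge (e.g. 1–3), it is not an edgeless graph, so tw(G) ≥ 1. Therefore the treewidth is 1.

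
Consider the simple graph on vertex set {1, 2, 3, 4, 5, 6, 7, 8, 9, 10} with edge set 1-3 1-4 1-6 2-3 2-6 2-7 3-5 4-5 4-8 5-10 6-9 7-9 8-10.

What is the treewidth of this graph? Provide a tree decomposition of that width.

Treewidth 2.
Bags: B1 = {4, 8, 10}  B2 = {4, 5, 10}  B3 = {1, 4, 5}  B4 = {1, 3, 5}  B5 = {1, 3, 6}  B6 = {2, 3, 6}  B7 = {2, 6, 9}  B8 = {2, 7, 9}
Tree: B1–B2, B2–B3, B3–B4, B4–B5, B5–B6, B6–B7, B7–B8

The largest bag has 3 vertices, giving width 2; this decomposition certifies tw(G) ≤ 2. The edges 8–10–5–4–8 form a cycle, so G is not a tree and its treewidth is at least 2. Hence tw(G) = 2 exactly.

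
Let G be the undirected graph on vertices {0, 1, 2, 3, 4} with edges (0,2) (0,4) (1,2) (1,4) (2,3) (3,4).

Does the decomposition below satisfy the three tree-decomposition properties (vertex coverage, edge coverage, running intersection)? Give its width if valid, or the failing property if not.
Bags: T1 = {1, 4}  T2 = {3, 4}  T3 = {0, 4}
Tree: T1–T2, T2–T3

No — vertex 2 appears in no bag.

A tree decomposition must satisfy three properties: every vertex lies in some bag; for every edge, both endpoints lie together in some bag; and for every vertex, the bags containing it form a connected subtree. Here vertex 2 appears in no bag, so the decomposition is invalid.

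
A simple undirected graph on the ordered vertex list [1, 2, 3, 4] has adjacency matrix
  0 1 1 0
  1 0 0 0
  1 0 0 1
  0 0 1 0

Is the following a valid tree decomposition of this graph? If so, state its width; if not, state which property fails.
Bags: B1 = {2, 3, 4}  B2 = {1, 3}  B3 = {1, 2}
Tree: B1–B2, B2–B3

No — bags containing vertex 2 are not connected in the tree.

A tree decomposition must satisfy three properties: every vertex lies in some bag; for every edge, both endpoints lie together in some bag; and for every vertex, the bags containing it form a connected subtree. Here bags containing vertex 2 are not connected in the tree, so the decomposition is invalid.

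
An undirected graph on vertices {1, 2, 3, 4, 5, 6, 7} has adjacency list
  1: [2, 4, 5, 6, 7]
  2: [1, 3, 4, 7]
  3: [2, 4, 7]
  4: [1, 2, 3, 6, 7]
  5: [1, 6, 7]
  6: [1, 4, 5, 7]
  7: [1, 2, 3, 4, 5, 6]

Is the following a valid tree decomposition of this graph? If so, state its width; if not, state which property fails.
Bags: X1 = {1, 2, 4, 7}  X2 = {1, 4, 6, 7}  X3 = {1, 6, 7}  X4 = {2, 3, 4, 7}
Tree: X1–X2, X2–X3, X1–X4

No — vertex 5 appears in no bag.

A tree decomposition must satisfy three properties: every vertex lies in some bag; for every edge, both endpoints lie together in some bag; and for every vertex, the bags containing it form a connected subtree. Here vertex 5 appears in no bag, so the decomposition is invalid.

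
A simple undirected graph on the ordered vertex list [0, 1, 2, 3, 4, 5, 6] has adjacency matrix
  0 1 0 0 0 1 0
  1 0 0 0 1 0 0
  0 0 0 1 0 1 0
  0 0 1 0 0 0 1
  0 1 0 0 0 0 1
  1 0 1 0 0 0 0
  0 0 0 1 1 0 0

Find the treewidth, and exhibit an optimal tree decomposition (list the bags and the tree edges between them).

Treewidth 2.
One optimal decomposition is:
Bags: B1 = {1, 4, 6}  B2 = {1, 3, 6}  B3 = {1, 2, 3}  B4 = {1, 2, 5}  B5 = {0, 1, 5}
Tree: B1–B2, B2–B3, B3–B4, B4–B5

Each bag holds 3 vertices, so the decomposition has width 2, which upper-bounds the treewidth. The edges 1–4–6–3–2–5–0–1 form a cycle, so G is not a tree and its treewidth is at least 2. Combining the bounds, tw(G) = 2.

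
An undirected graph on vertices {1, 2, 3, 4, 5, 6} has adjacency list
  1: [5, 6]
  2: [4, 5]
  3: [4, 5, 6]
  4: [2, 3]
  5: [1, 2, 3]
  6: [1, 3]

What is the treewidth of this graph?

2

A width-2 tree decomposition is:
Bags: B1 = {2, 4, 5}  B2 = {3, 4, 5}  B3 = {1, 3, 5}  B4 = {1, 3, 6}
Tree: B1–B2, B2–B3, B3–B4
Every bag has size at most 3, so the width is 3 − 1 = 2 and tw(G) ≤ 2. For the lower bound, G contains the cycle 2–4–3–5–2, so G is not a forest; only forests have treewidth ≤ 1, hence tw(G) ≥ 2. Combining the bounds, tw(G) = 2.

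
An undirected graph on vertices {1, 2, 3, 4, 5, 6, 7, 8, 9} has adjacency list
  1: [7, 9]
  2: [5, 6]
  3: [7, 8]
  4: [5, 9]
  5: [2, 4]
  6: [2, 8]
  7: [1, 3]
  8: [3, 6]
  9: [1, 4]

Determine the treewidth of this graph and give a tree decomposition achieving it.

Every bag has size at most 3, so the width is 3 − 1 = 2 and tw(G) ≤ 2. Since 2–5–4–9–1–7–3–8–6–2 is a cycle in G, G is not acyclic. Forests are exactly the graphs of treewidth ≤ 1, so tw(G) ≥ 2. The upper and lower bounds meet at 2, so that is the treewidth.

Treewidth 2.
Bags: B1 = {2, 4, 5}  B2 = {2, 4, 9}  B3 = {1, 2, 9}  B4 = {1, 2, 7}  B5 = {2, 3, 7}  B6 = {2, 3, 8}  B7 = {2, 6, 8}
Tree: B1–B2, B2–B3, B3–B4, B4–B5, B5–B6, B6–B7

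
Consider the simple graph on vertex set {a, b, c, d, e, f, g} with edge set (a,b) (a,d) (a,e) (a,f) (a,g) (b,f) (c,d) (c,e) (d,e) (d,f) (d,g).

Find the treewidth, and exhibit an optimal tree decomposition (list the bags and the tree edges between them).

Each bag holds 3 vertices, so the decomposition has width 2, which upper-bounds the treewidth. On the other hand G contains the 3-clique {c, d, e}. A clique must lie in a single bag of any decomposition, so no decomposition can have width below 2. Combining the bounds, tw(G) = 2.

Treewidth 2.
One such decomposition:
Bags: B1 = {a, d, f}  B2 = {a, d, g}  B3 = {a, d, e}  B4 = {c, d, e}  B5 = {a, b, f}
Tree: B1–B2, B1–B3, B3–B4, B1–B5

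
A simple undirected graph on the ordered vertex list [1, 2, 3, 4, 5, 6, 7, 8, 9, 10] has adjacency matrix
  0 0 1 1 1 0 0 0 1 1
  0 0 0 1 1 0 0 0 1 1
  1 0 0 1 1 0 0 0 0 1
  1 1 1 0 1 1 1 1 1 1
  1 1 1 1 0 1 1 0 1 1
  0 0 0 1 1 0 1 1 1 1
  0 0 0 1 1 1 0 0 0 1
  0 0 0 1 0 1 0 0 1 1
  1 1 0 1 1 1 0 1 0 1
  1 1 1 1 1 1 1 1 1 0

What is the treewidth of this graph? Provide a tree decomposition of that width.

Treewidth 4.
One optimal decomposition is:
Bags: B1 = {4, 5, 6, 9, 10}  B2 = {1, 4, 5, 9, 10}  B3 = {4, 6, 8, 9, 10}  B4 = {4, 5, 6, 7, 10}  B5 = {2, 4, 5, 9, 10}  B6 = {1, 3, 4, 5, 10}
Tree: B1–B2, B1–B3, B1–B4, B2–B5, B2–B6

Every bag has size at most 5, so the width is 5 − 1 = 4 and tw(G) ≤ 4. For the lower bound, the 5 vertices {4, 6, 8, 9, 10} are pairwise adjacent, and any tree decomposition puts a clique entirely inside one bag — forcing width ≥ 4. The upper and lower bounds meet at 4, so that is the treewidth.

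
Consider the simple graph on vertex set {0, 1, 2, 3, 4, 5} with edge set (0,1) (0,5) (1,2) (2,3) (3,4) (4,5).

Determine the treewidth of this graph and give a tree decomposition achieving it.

Treewidth 2.
Bags: B1 = {3, 4, 5}  B2 = {2, 3, 5}  B3 = {1, 2, 5}  B4 = {0, 1, 5}
Tree: B1–B2, B2–B3, B3–B4

Each bag holds 3 vertices, so the decomposition has width 2, which upper-bounds the treewidth. Since 5–4–3–2–1–0–5 is a cycle in G, G is not acyclic. Forests are exactly the graphs of treewidth ≤ 1, so tw(G) ≥ 2. Therefore the treewidth is 2.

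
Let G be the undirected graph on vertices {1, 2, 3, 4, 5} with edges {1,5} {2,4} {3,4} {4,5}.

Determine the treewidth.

1

A width-1 tree decomposition is:
Bags: B1 = {3, 4}  B2 = {2, 4}  B3 = {4, 5}  B4 = {1, 5}
Tree: B1–B2, B1–B3, B3–B4
Every bag has size at most 2, so the width is 2 − 1 = 1 and tw(G) ≤ 1. Since G has at least one edge (e.g. 3–4), it is not an edgeless graph, so tw(G) ≥ 1. Combining the bounds, tw(G) = 1.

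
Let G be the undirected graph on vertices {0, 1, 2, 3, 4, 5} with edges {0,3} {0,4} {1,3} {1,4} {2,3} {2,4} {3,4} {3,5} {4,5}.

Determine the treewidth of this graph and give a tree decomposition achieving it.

The largest bag has 3 vertices, giving width 2; this decomposition certifies tw(G) ≤ 2. For the lower bound, the 3 vertices {0, 3, 4} are pairwise adjacent, and any tree decomposition puts a clique entirely inside one bag — forcing width ≥ 2. Therefore the treewidth is 2.

Treewidth 2.
Bags: B1 = {2, 3, 4}  B2 = {3, 4, 5}  B3 = {0, 3, 4}  B4 = {1, 3, 4}
Tree: B1–B2, B2–B3, B1–B4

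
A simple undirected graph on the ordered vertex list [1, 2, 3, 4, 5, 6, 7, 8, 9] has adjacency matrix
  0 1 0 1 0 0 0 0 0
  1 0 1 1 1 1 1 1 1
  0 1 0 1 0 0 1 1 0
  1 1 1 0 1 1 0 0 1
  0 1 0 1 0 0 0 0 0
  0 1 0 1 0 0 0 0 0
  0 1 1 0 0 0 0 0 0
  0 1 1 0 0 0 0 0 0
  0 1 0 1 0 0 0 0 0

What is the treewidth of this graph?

A width-2 tree decomposition is:
Bags: B1 = {1, 2, 4}  B2 = {2, 3, 4}  B3 = {2, 4, 9}  B4 = {2, 3, 8}  B5 = {2, 3, 7}  B6 = {2, 4, 5}  B7 = {2, 4, 6}
Tree: B1–B2, B1–B3, B2–B4, B4–B5, B1–B6, B3–B7
The largest bag has 3 vertices, giving width 2; this decomposition certifies tw(G) ≤ 2. On the other hand G contains the 3-clique {2, 3, 8}. A clique must lie in a single bag of any decomposition, so no decomposition can have width below 2. Hence tw(G) = 2 exactly.

2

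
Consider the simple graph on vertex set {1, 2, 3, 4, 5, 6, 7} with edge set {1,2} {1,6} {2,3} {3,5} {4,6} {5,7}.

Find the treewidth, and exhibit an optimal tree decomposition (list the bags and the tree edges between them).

Each bag holds 2 vertices, so the decomposition has width 1, which upper-bounds the treewidth. Since G has at least one edge (e.g. 4–6), it is not an edgeless graph, so tw(G) ≥ 1. Combining the bounds, tw(G) = 1.

Treewidth 1.
Bags: B1 = {4, 6}  B2 = {1, 6}  B3 = {1, 2}  B4 = {2, 3}  B5 = {3, 5}  B6 = {5, 7}
Tree: B1–B2, B2–B3, B3–B4, B4–B5, B5–B6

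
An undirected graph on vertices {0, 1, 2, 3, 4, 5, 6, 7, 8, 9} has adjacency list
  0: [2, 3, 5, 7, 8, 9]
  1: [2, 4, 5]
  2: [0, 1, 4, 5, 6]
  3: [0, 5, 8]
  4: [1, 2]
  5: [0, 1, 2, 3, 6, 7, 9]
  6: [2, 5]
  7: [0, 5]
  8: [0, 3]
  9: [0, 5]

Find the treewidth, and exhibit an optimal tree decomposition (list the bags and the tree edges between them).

Treewidth 2.
One optimal decomposition is:
Bags: B1 = {0, 3, 5}  B2 = {0, 2, 5}  B3 = {1, 2, 5}  B4 = {1, 2, 4}  B5 = {0, 5, 7}  B6 = {2, 5, 6}  B7 = {0, 5, 9}  B8 = {0, 3, 8}
Tree: B1–B2, B2–B3, B3–B4, B2–B5, B2–B6, B1–B7, B1–B8

The largest bag has 3 vertices, giving width 2; this decomposition certifies tw(G) ≤ 2. For the lower bound, the 3 vertices {0, 3, 8} are pairwise adjacent, and any tree decomposition puts a clique entirely inside one bag — forcing width ≥ 2. Hence tw(G) = 2 exactly.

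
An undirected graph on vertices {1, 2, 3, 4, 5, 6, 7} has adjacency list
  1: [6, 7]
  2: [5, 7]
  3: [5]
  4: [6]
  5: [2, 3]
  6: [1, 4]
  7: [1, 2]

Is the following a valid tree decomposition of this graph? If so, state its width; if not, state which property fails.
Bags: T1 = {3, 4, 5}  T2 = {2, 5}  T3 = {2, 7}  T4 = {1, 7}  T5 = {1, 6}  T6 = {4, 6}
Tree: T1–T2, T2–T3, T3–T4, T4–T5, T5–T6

A tree decomposition must satisfy three properties: every vertex lies in some bag; for every edge, both endpoints lie together in some bag; and for every vertex, the bags containing it form a connected subtree. Here bags containing vertex 4 are not connected in the tree, so the decomposition is invalid.

No — bags containing vertex 4 are not connected in the tree.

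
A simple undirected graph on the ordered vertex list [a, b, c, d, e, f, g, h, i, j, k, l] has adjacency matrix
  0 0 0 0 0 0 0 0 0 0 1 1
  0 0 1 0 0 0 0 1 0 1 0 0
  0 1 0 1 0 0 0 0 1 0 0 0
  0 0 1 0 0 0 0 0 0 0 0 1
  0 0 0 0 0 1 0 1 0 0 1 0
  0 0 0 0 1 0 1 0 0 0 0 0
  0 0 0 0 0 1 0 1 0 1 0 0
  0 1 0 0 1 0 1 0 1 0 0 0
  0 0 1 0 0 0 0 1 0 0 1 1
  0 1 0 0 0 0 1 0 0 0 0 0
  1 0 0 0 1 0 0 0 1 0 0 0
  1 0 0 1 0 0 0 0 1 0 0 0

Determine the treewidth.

3

A width-3 tree decomposition is:
Bags: B1 = {a, d, k, l}  B2 = {d, i, k, l}  B3 = {c, d, i, k}  B4 = {c, e, i, k}  B5 = {c, e, h, i}  B6 = {b, c, e, h}  B7 = {b, e, f, h}  B8 = {b, f, g, h}  B9 = {b, f, g, j}
Tree: B1–B2, B2–B3, B3–B4, B4–B5, B5–B6, B6–B7, B7–B8, B8–B9
Each bag holds 4 vertices, so the decomposition has width 3, which upper-bounds the treewidth. For the lower bound: the 4 vertex sets {a,d,l}, {k}, {i}, {b,c,e,h} are disjoint, each induces a connected subgraph, and every pair is joined by at least one edge of G. Contracting each set to a single vertex therefore yields K_{4} as a minor, and since treewidth is minor-monotone, tw(G) ≥ tw(K_{4}) = 3. The upper and lower bounds meet at 3, so that is the treewidth.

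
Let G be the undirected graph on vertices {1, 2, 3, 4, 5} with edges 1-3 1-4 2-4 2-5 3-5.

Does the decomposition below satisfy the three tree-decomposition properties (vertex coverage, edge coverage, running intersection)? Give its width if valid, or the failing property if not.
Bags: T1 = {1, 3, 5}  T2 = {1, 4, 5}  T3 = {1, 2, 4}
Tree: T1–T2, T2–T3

A tree decomposition must satisfy three properties: every vertex lies in some bag; for every edge, both endpoints lie together in some bag; and for every vertex, the bags containing it form a connected subtree. Here edge (5,2) lies in no bag, so the decomposition is invalid.

No — edge (5,2) lies in no bag.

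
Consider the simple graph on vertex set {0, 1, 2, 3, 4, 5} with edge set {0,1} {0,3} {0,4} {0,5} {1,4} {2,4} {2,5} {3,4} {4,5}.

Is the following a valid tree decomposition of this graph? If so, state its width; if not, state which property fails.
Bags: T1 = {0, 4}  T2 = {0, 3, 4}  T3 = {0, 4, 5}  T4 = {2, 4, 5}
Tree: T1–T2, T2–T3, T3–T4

A tree decomposition must satisfy three properties: every vertex lies in some bag; for every edge, both endpoints lie together in some bag; and for every vertex, the bags containing it form a connected subtree. Here vertex 1 appears in no bag, so the decomposition is invalid.

No — vertex 1 appears in no bag.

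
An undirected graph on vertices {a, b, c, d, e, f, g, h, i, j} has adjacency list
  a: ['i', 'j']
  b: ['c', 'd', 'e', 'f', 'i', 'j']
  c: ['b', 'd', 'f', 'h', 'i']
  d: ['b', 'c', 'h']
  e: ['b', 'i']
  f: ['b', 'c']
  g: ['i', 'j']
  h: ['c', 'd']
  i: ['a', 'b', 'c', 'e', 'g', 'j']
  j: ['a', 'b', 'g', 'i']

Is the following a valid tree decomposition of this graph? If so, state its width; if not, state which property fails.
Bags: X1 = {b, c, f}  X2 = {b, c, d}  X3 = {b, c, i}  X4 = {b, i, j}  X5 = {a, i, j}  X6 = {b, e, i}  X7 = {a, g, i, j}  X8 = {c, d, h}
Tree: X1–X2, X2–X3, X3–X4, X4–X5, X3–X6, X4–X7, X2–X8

A tree decomposition must satisfy three properties: every vertex lies in some bag; for every edge, both endpoints lie together in some bag; and for every vertex, the bags containing it form a connected subtree. Here bags containing vertex a are not connected in the tree, so the decomposition is invalid.

No — bags containing vertex a are not connected in the tree.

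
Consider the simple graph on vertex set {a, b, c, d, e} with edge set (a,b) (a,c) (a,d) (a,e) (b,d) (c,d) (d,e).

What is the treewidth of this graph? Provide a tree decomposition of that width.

Treewidth 2.
Bags: B1 = {a, d, e}  B2 = {a, b, d}  B3 = {a, c, d}
Tree: B1–B2, B1–B3

Every bag has size at most 3, so the width is 3 − 1 = 2 and tw(G) ≤ 2. Conversely, {a, d, e} is a clique of size 3, and the vertices of any clique must share a bag in every tree decomposition; so some bag has ≥ 3 vertices and tw(G) ≥ 2. Hence tw(G) = 2 exactly.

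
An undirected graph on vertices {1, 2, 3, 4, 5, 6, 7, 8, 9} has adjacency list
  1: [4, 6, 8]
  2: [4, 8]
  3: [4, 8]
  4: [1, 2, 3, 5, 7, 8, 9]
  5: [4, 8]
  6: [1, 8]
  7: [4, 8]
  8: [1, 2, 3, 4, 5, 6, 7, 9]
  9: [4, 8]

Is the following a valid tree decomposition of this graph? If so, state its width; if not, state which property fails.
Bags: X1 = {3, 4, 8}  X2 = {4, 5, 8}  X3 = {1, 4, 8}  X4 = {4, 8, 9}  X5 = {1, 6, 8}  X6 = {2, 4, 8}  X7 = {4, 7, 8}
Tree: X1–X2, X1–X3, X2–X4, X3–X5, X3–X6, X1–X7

Vertex coverage: the bags together contain {1, 2, 3, 4, 5, 6, 7, 8, 9}, the full vertex set. Edge coverage: each edge of G has both endpoints in at least one bag. Running intersection: for every vertex, the bags containing it form a connected subtree. All three properties hold, so this is a valid tree decomposition of width max|bag| − 1 = 2, and hence tw(G) ≤ 2.

Yes; width 2.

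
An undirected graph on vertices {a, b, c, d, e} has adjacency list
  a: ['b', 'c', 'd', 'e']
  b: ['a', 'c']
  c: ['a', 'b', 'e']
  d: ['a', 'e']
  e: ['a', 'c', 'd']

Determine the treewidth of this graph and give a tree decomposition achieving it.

The largest bag has 3 vertices, giving width 2; this decomposition certifies tw(G) ≤ 2. On the other hand G contains the 3-clique {a, d, e}. A clique must lie in a single bag of any decomposition, so no decomposition can have width below 2. Combining the bounds, tw(G) = 2.

Treewidth 2.
One such decomposition:
Bags: B1 = {a, c, e}  B2 = {a, b, c}  B3 = {a, d, e}
Tree: B1–B2, B1–B3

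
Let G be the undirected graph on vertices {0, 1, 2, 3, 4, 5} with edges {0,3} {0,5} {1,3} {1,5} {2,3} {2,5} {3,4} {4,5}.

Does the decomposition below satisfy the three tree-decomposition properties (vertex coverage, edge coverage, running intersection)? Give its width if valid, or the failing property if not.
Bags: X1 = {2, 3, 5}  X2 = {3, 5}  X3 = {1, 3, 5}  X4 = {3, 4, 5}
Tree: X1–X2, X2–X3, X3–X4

A tree decomposition must satisfy three properties: every vertex lies in some bag; for every edge, both endpoints lie together in some bag; and for every vertex, the bags containing it form a connected subtree. Here vertex 0 appears in no bag, so the decomposition is invalid.

No — vertex 0 appears in no bag.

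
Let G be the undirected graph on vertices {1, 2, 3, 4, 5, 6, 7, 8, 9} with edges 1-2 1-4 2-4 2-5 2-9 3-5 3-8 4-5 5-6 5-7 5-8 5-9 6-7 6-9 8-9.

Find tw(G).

2

A width-2 tree decomposition is:
Bags: B1 = {5, 8, 9}  B2 = {2, 5, 9}  B3 = {5, 6, 9}  B4 = {3, 5, 8}  B5 = {2, 4, 5}  B6 = {5, 6, 7}  B7 = {1, 2, 4}
Tree: B1–B2, B1–B3, B1–B4, B2–B5, B3–B6, B5–B7
Every bag has size at most 3, so the width is 3 − 1 = 2 and tw(G) ≤ 2. For the lower bound, the 3 vertices {1, 2, 4} are pairwise adjacent, and any tree decomposition puts a clique entirely inside one bag — forcing width ≥ 2. Hence tw(G) = 2 exactly.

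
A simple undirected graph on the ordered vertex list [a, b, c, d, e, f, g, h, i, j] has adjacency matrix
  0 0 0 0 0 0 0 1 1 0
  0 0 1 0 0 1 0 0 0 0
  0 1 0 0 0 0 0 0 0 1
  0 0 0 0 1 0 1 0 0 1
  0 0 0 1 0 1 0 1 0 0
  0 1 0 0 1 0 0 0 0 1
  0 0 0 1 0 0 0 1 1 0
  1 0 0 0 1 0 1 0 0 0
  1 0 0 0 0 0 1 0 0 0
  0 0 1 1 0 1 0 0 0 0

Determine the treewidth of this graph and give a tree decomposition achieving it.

Treewidth 2.
One such decomposition:
Bags: B1 = {a, g, i}  B2 = {a, g, h}  B3 = {d, g, h}  B4 = {d, e, h}  B5 = {d, e, j}  B6 = {e, f, j}  B7 = {c, f, j}  B8 = {b, c, f}
Tree: B1–B2, B2–B3, B3–B4, B4–B5, B5–B6, B6–B7, B7–B8

The largest bag has 3 vertices, giving width 2; this decomposition certifies tw(G) ≤ 2. The edges i–a–h–g–i form a cycle, so G is not a tree and its treewidth is at least 2. Combining the bounds, tw(G) = 2.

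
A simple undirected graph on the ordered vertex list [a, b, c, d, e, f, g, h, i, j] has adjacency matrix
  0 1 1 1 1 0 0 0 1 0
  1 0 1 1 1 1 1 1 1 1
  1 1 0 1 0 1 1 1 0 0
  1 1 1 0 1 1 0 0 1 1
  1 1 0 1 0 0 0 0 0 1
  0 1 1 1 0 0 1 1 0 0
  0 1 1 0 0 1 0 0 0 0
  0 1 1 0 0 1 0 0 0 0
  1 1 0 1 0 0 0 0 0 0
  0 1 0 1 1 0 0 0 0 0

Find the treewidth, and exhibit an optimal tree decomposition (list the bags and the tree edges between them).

Every bag has size at most 4, so the width is 4 − 1 = 3 and tw(G) ≤ 3. For the lower bound, the 4 vertices {a, b, d, e} are pairwise adjacent, and any tree decomposition puts a clique entirely inside one bag — forcing width ≥ 3. Therefore the treewidth is 3.

Treewidth 3.
One optimal decomposition is:
Bags: B1 = {a, b, d, e}  B2 = {a, b, c, d}  B3 = {b, c, d, f}  B4 = {b, c, f, h}  B5 = {b, c, f, g}  B6 = {a, b, d, i}  B7 = {b, d, e, j}
Tree: B1–B2, B2–B3, B3–B4, B3–B5, B2–B6, B1–B7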